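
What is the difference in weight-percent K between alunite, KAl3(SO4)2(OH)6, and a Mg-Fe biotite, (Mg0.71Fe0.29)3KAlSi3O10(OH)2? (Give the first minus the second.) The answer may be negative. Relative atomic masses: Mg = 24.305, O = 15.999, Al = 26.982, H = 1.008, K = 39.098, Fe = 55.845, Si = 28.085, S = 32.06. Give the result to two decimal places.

First mineral: 39.098 g K in 414.198 g formula = 9.44 wt% K.
Second mineral: 39.098 g K in 444.694 g formula = 8.79 wt% K.
9.44% − 8.79% gives a difference of 0.65 percentage points.

0.65 percentage points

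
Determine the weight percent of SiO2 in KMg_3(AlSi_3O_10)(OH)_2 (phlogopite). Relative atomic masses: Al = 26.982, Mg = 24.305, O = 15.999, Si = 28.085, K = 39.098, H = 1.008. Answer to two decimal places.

43.20 wt%

M(KMg_3(AlSi_3O_10)(OH)_2) = 417.254 g/mol; M(SiO2) = 60.083 g/mol.
Moles SiO2 per formula unit = 3 Si ÷ 1 = 3.0000.
SiO2 fraction = (3.0000 × 60.083) / 417.254 = 180.249/417.254 = 0.4320.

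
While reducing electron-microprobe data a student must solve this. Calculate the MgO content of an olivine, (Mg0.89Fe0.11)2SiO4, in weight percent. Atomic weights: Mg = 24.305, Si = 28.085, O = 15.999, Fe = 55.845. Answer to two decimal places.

48.60 wt%

M((Mg0.89Fe0.11)2SiO4) = 147.630 g/mol; M(MgO) = 40.304 g/mol.
Moles MgO per formula unit = 1.78 Mg ÷ 1 = 1.7800.
MgO fraction = (1.7800 × 40.304) / 147.630 = 71.741/147.630 = 0.4860.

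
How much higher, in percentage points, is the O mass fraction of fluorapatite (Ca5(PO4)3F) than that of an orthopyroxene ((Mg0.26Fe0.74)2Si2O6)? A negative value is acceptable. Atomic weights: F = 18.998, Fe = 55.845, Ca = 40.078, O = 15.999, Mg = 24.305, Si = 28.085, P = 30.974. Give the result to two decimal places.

O in Ca5(PO4)3F: molar mass 504.298 g/mol; 12×15.999 = 191.988 g → 38.07 wt%.
O in (Mg0.26Fe0.74)2Si2O6: molar mass 247.453 g/mol; 6×15.999 = 95.994 g → 38.79 wt%.
Difference = 38.07 − 38.79 = -0.72 percentage points.

-0.72 percentage points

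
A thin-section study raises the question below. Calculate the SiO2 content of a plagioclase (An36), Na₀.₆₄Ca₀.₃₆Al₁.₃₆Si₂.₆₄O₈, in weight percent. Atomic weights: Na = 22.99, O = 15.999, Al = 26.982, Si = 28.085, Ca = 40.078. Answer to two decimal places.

M(Na₀.₆₄Ca₀.₃₆Al₁.₃₆Si₂.₆₄O₈) = 267.974 g/mol; M(SiO2) = 60.083 g/mol.
Moles SiO2 per formula unit = 2.64 Si ÷ 1 = 2.6400.
SiO2 fraction = (2.6400 × 60.083) / 267.974 = 158.619/267.974 = 0.5919.

59.19 wt%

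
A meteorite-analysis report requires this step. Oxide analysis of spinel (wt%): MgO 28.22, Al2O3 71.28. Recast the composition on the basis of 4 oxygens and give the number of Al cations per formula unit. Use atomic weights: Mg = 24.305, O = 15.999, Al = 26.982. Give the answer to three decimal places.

MgO (M=40.304): mol = 0.70018; Mg = 0.70018, O = 0.70018.
Al2O3 (M=101.961): mol = 0.69909; Al = 1.39818, O = 2.09727.
ΣO = 2.79745; factor = 4/ΣO = 1.42987.
Al apfu = 1.39818 × 1.42987 = 1.999.

1.999 Al apfu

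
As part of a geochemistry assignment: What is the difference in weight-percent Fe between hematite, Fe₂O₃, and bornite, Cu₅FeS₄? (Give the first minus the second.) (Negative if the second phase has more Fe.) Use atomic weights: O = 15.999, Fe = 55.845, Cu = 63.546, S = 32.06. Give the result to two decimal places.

58.81 percentage points

First mineral: 111.690 g Fe in 159.687 g formula = 69.94 wt% Fe.
Second mineral: 55.845 g Fe in 501.815 g formula = 11.13 wt% Fe.
69.94% − 11.13% gives a difference of 58.81 percentage points.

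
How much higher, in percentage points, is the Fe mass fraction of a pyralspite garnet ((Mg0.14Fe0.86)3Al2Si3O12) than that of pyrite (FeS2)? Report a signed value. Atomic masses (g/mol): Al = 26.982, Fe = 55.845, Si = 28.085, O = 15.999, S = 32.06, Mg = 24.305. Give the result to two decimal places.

-16.81 percentage points

Fe in (Mg0.14Fe0.86)3Al2Si3O12: molar mass 484.495 g/mol; 2.58×55.845 = 144.080 g → 29.74 wt%.
Fe in FeS2: molar mass 119.965 g/mol; 1×55.845 = 55.845 g → 46.55 wt%.
Difference = 29.74 − 46.55 = -16.81 percentage points.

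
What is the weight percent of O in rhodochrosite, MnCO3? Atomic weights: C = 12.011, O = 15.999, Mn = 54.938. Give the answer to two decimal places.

41.76 wt%

Molar mass of MnCO3: 1×54.938 + 1×12.011 + 3×15.999 = 114.946 g/mol.
Mass of O per formula unit: 3 × 15.999 = 47.997 g.
Weight fraction O = 47.997 / 114.946 = 0.4176.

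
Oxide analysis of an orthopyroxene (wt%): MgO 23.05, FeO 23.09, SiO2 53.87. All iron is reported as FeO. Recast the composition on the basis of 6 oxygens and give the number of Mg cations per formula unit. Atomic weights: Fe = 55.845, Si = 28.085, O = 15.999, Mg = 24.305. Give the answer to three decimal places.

23.05 wt% MgO ÷ 40.304 g/mol = 0.57190 mol, giving 0.57190 Mg and 0.57190 O.
23.09 wt% FeO ÷ 71.844 g/mol = 0.32139 mol, giving 0.32139 Fe and 0.32139 O.
53.87 wt% SiO2 ÷ 60.083 g/mol = 0.89659 mol, giving 0.89659 Si and 1.79318 O.
Oxygen sums to 2.68647; scaling by 6/2.68647 = 2.23341 puts the formula on 6 O.
Mg: 0.57190 × 2.23341 = 1.277 atoms per formula unit.

1.277 Mg apfu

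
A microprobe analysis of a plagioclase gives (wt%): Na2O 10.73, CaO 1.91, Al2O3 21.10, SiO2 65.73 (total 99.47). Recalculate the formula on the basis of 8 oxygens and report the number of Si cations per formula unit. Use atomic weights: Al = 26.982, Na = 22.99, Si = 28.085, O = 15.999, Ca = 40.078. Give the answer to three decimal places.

Na2O (M=61.979): mol = 0.17312; Na = 0.34624, O = 0.17312.
CaO (M=56.077): mol = 0.03406; Ca = 0.03406, O = 0.03406.
Al2O3 (M=101.961): mol = 0.20694; Al = 0.41388, O = 0.62082.
SiO2 (M=60.083): mol = 1.09399; Si = 1.09399, O = 2.18798.
ΣO = 3.01598; factor = 8/ΣO = 2.65254.
Si apfu = 1.09399 × 2.65254 = 2.902.

2.902 Si apfu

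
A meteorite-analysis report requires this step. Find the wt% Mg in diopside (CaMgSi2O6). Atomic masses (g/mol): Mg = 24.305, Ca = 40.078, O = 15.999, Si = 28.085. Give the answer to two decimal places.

Molar mass of CaMgSi2O6: 1·40.078 + 1·24.305 + 2·28.085 + 6·15.999 = 216.547 g/mol.
Mass of Mg per formula unit: 1 × 24.305 = 24.305 g.
Weight fraction Mg = 24.305 / 216.547 = 0.1122.

11.22 wt%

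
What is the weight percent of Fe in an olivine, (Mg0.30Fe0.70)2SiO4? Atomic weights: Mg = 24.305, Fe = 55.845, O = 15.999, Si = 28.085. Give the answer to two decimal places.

M((Mg0.30Fe0.70)2SiO4) = 184.847 g/mol.
Fe contributes 1.40 × 55.845 = 78.183 g per mole.
78.183/184.847 = 0.4230 → 42.30%.

42.30 wt%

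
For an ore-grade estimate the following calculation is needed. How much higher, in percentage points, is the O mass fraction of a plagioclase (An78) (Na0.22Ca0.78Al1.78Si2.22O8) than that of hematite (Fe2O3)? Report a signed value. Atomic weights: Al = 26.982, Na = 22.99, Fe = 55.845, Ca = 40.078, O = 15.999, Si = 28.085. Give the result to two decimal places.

16.54 percentage points

O in Na0.22Ca0.78Al1.78Si2.22O8: molar mass 274.687 g/mol; 8×15.999 = 127.992 g → 46.60 wt%.
O in Fe2O3: molar mass 159.687 g/mol; 3×15.999 = 47.997 g → 30.06 wt%.
Difference = 46.60 − 30.06 = 16.54 percentage points.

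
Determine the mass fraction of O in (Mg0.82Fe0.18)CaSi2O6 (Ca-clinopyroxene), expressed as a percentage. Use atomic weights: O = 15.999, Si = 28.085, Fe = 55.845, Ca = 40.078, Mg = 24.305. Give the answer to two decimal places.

43.20 weight percent

Molar mass of (Mg0.82Fe0.18)CaSi2O6: 0.82×24.305 + 0.18×55.845 + 1×40.078 + 2×28.085 + 6×15.999 = 222.224 g/mol.
Mass of O per formula unit: 6 × 15.999 = 95.994 g.
Weight fraction O = 95.994 / 222.224 = 0.4320.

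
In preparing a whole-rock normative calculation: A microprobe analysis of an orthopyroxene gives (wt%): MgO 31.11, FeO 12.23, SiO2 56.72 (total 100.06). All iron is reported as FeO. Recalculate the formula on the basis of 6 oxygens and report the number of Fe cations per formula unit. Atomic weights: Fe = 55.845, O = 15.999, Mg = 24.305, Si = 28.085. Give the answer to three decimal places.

MgO (M=40.304): mol = 0.77188; Mg = 0.77188, O = 0.77188.
FeO (M=71.844): mol = 0.17023; Fe = 0.17023, O = 0.17023.
SiO2 (M=60.083): mol = 0.94403; Si = 0.94403, O = 1.88806.
ΣO = 2.83017; factor = 6/ΣO = 2.12001.
Fe apfu = 0.17023 × 2.12001 = 0.361.

0.361 Fe apfu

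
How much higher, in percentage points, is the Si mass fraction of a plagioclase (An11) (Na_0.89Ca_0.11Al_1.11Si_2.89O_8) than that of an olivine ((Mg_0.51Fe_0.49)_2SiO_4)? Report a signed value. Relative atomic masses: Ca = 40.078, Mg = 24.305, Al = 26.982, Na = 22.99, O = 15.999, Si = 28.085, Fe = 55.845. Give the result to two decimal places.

M(Na_0.89Ca_0.11Al_1.11Si_2.89O_8) = 263.977 g/mol, so wt% Si = 81.166/263.977 × 100 = 30.75%.
M((Mg_0.51Fe_0.49)_2SiO_4) = 171.600 g/mol, so wt% Si = 28.085/171.600 × 100 = 16.37%.
30.75 − 16.37 = 14.38 pp.

14.38 percentage points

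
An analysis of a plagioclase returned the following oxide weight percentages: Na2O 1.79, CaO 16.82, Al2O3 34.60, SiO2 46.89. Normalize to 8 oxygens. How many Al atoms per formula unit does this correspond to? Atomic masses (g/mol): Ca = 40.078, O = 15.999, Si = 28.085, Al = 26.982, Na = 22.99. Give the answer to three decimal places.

Na2O: 1.79/61.979 = 0.02888 mol → 0.05776 mol Na, 0.02888 mol O.
CaO: 16.82/56.077 = 0.29994 mol → 0.29994 mol Ca, 0.29994 mol O.
Al2O3: 34.60/101.961 = 0.33935 mol → 0.67870 mol Al, 1.01805 mol O.
SiO2: 46.89/60.083 = 0.78042 mol → 0.78042 mol Si, 1.56084 mol O.
Total oxygen = 2.90771 mol. Normalization factor = 8/2.90771 = 2.75131.
Al per 8 O = 0.67870 × 2.75131 = 1.867.

1.867 Al apfu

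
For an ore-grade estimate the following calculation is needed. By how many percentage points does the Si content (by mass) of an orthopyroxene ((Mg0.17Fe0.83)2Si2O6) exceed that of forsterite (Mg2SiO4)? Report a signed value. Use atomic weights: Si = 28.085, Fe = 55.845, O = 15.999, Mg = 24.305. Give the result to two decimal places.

First mineral: 56.170 g Si in 253.130 g formula = 22.19 wt% Si.
Second mineral: 28.085 g Si in 140.691 g formula = 19.96 wt% Si.
22.19% − 19.96% gives a difference of 2.23 percentage points.

2.23 percentage points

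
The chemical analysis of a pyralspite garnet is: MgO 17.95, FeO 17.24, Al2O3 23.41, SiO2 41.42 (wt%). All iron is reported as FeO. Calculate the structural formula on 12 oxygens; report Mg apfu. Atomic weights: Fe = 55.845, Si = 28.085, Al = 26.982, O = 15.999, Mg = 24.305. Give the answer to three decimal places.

1.941 Mg apfu

MgO: 17.95/40.304 = 0.44537 mol → 0.44537 mol Mg, 0.44537 mol O.
FeO: 17.24/71.844 = 0.23996 mol → 0.23996 mol Fe, 0.23996 mol O.
Al2O3: 23.41/101.961 = 0.22960 mol → 0.45920 mol Al, 0.68880 mol O.
SiO2: 41.42/60.083 = 0.68938 mol → 0.68938 mol Si, 1.37876 mol O.
Total oxygen = 2.75289 mol. Normalization factor = 12/2.75289 = 4.35906.
Mg per 12 O = 0.44537 × 4.35906 = 1.941.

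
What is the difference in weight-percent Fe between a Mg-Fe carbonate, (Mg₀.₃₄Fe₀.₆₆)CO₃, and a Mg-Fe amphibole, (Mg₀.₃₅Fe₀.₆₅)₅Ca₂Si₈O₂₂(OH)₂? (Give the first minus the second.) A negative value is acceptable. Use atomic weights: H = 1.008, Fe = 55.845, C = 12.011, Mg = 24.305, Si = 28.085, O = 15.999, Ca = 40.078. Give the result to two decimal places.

15.22 percentage points

Fe in (Mg₀.₃₄Fe₀.₆₆)CO₃: molar mass 105.129 g/mol; 0.66×55.845 = 36.858 g → 35.06 wt%.
Fe in (Mg₀.₃₅Fe₀.₆₅)₅Ca₂Si₈O₂₂(OH)₂: molar mass 914.858 g/mol; 3.25×55.845 = 181.496 g → 19.84 wt%.
Difference = 35.06 − 19.84 = 15.22 percentage points.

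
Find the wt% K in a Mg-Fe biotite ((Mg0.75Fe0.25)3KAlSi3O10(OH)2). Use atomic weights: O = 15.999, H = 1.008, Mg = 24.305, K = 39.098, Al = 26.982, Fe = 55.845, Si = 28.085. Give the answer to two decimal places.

M((Mg0.75Fe0.25)3KAlSi3O10(OH)2) = 440.909 g/mol.
K contributes 1 × 39.098 = 39.098 g per mole.
39.098/440.909 = 0.0887 → 8.87%.

8.87 weight percent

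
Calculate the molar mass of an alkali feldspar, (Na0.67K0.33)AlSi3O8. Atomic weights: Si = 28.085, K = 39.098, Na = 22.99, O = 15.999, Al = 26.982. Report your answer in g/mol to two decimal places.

267.53 g/mol

The formula mass is the sum 0.67(22.99) + 0.33(39.098) + 1(26.982) + 3(28.085) + 8(15.999).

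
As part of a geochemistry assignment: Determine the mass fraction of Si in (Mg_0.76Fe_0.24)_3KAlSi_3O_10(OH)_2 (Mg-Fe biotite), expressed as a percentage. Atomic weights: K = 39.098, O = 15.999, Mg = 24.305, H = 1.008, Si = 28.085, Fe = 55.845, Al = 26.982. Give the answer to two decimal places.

19.15 weight percent

M((Mg_0.76Fe_0.24)_3KAlSi_3O_10(OH)_2) = 439.963 g/mol.
Si contributes 3 × 28.085 = 84.255 g per mole.
84.255/439.963 = 0.1915 → 19.15%.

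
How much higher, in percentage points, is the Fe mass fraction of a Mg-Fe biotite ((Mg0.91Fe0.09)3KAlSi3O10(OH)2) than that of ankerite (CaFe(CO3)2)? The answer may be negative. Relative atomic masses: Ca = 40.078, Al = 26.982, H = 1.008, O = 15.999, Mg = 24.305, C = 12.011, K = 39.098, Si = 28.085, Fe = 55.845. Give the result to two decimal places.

-22.32 percentage points

Fe in (Mg0.91Fe0.09)3KAlSi3O10(OH)2: molar mass 425.770 g/mol; 0.27×55.845 = 15.078 g → 3.54 wt%.
Fe in CaFe(CO3)2: molar mass 215.939 g/mol; 1×55.845 = 55.845 g → 25.86 wt%.
Difference = 3.54 − 25.86 = -22.32 percentage points.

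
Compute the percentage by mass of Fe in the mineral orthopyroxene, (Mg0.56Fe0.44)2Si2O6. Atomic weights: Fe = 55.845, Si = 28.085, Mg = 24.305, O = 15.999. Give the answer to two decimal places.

M((Mg0.56Fe0.44)2Si2O6) = 228.529 g/mol.
Fe contributes 0.88 × 55.845 = 49.144 g per mole.
49.144/228.529 = 0.2150 → 21.50%.

21.50 weight percent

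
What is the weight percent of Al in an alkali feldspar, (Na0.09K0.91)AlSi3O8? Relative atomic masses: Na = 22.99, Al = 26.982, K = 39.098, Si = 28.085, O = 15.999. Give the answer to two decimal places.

Molar mass of (Na0.09K0.91)AlSi3O8: 0.09×22.99 + 0.91×39.098 + 1×26.982 + 3×28.085 + 8×15.999 = 276.877 g/mol.
Mass of Al per formula unit: 1 × 26.982 = 26.982 g.
Weight fraction Al = 26.982 / 276.877 = 0.0975.

9.75 mass %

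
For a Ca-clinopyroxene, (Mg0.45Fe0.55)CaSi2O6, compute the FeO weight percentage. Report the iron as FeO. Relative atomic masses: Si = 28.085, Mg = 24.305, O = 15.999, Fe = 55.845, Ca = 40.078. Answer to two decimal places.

16.89 wt%

Formula mass = 233.894 g/mol.
0.55 Fe → 0.5500 mol FeO per formula unit; M(FeO) = 71.844, so FeO mass = 39.514 g.
39.514/233.894 × 100 = 16.89 wt%.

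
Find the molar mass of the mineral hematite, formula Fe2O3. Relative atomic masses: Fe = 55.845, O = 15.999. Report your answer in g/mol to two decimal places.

159.69 g/mol

The formula mass is the sum 2·55.845 + 3·15.999.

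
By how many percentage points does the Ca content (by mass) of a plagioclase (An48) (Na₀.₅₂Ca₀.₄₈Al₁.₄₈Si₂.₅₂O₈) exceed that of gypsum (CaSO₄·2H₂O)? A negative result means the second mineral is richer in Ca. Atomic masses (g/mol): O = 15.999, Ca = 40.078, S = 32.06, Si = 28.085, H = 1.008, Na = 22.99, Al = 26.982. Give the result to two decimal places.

-16.15 percentage points

M(Na₀.₅₂Ca₀.₄₈Al₁.₄₈Si₂.₅₂O₈) = 269.892 g/mol, so wt% Ca = 19.237/269.892 × 100 = 7.13%.
M(CaSO₄·2H₂O) = 172.164 g/mol, so wt% Ca = 40.078/172.164 × 100 = 23.28%.
7.13 − 23.28 = -16.15 pp.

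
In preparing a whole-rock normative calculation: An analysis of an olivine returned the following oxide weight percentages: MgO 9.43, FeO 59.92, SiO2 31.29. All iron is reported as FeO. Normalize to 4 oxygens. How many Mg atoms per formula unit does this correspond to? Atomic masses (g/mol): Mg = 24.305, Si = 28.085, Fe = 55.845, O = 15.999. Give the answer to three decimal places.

0.444 Mg apfu

9.43 wt% MgO ÷ 40.304 g/mol = 0.23397 mol, giving 0.23397 Mg and 0.23397 O.
59.92 wt% FeO ÷ 71.844 g/mol = 0.83403 mol, giving 0.83403 Fe and 0.83403 O.
31.29 wt% SiO2 ÷ 60.083 g/mol = 0.52078 mol, giving 0.52078 Si and 1.04156 O.
Oxygen sums to 2.10956; scaling by 4/2.10956 = 1.89613 puts the formula on 4 O.
Mg: 0.23397 × 1.89613 = 0.444 atoms per formula unit.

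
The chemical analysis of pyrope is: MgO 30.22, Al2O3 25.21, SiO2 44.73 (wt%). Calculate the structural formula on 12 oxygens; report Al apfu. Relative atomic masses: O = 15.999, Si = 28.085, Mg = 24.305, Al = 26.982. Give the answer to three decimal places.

1.991 Al apfu

MgO (M=40.304): mol = 0.74980; Mg = 0.74980, O = 0.74980.
Al2O3 (M=101.961): mol = 0.24725; Al = 0.49450, O = 0.74175.
SiO2 (M=60.083): mol = 0.74447; Si = 0.74447, O = 1.48894.
ΣO = 2.98049; factor = 12/ΣO = 4.02618.
Al apfu = 0.49450 × 4.02618 = 1.991.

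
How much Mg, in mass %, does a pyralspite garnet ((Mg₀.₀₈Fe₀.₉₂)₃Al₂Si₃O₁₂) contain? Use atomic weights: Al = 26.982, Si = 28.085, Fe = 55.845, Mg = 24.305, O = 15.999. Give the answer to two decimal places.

1.19 mass %

M((Mg₀.₀₈Fe₀.₉₂)₃Al₂Si₃O₁₂) = 490.172 g/mol.
Mg contributes 0.24 × 24.305 = 5.833 g per mole.
5.833/490.172 = 0.0119 → 1.19%.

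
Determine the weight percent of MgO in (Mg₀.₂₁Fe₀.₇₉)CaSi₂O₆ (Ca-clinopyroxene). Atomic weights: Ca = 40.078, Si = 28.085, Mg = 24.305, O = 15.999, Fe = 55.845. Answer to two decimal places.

3.51 wt%

M((Mg₀.₂₁Fe₀.₇₉)CaSi₂O₆) = 241.464 g/mol; M(MgO) = 40.304 g/mol.
Moles MgO per formula unit = 0.21 Mg ÷ 1 = 0.2100.
MgO fraction = (0.2100 × 40.304) / 241.464 = 8.464/241.464 = 0.0351.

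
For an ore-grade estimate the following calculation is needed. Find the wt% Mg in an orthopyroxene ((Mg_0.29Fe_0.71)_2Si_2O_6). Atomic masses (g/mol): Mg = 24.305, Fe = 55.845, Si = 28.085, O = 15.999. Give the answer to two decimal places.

5.74 wt%

Molar mass of (Mg_0.29Fe_0.71)_2Si_2O_6: 0.58*24.305 + 1.42*55.845 + 2*28.085 + 6*15.999 = 245.561 g/mol.
Mass of Mg per formula unit: 0.58 × 24.305 = 14.097 g.
Weight fraction Mg = 14.097 / 245.561 = 0.0574.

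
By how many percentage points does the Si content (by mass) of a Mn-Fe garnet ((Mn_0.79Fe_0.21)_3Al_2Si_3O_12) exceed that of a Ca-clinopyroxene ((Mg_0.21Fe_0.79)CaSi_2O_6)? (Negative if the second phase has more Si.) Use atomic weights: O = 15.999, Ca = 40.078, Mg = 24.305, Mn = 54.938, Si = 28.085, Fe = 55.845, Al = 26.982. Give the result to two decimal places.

M((Mn_0.79Fe_0.21)_3Al_2Si_3O_12) = 495.592 g/mol, so wt% Si = 84.255/495.592 × 100 = 17.00%.
M((Mg_0.21Fe_0.79)CaSi_2O_6) = 241.464 g/mol, so wt% Si = 56.170/241.464 × 100 = 23.26%.
17.00 − 23.26 = -6.26 pp.

-6.26 percentage points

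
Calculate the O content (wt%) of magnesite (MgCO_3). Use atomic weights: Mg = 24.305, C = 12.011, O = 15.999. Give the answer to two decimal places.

M(MgCO_3) = 84.313 g/mol.
O contributes 3 × 15.999 = 47.997 g per mole.
47.997/84.313 = 0.5693 → 56.93%.

56.93 wt%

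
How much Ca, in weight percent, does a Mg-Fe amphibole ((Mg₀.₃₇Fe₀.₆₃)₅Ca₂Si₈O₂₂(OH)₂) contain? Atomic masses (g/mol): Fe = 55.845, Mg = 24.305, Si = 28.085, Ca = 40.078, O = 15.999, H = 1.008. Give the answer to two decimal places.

M((Mg₀.₃₇Fe₀.₆₃)₅Ca₂Si₈O₂₂(OH)₂) = 911.704 g/mol.
Ca contributes 2 × 40.078 = 80.156 g per mole.
80.156/911.704 = 0.0879 → 8.79%.

8.79 weight percent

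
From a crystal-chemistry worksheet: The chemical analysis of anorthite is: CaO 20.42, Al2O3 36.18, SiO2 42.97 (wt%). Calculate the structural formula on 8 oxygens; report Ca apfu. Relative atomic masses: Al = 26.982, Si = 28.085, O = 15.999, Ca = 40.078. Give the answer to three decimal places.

1.019 Ca apfu

CaO (M=56.077): mol = 0.36414; Ca = 0.36414, O = 0.36414.
Al2O3 (M=101.961): mol = 0.35484; Al = 0.70968, O = 1.06452.
SiO2 (M=60.083): mol = 0.71518; Si = 0.71518, O = 1.43036.
ΣO = 2.85902; factor = 8/ΣO = 2.79816.
Ca apfu = 0.36414 × 2.79816 = 1.019.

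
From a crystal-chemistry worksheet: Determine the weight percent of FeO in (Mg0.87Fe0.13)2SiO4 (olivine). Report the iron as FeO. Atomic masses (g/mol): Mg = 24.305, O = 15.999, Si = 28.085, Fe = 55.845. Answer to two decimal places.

12.55 wt%

Formula mass = 148.891 g/mol.
0.26 Fe → 0.2600 mol FeO per formula unit; M(FeO) = 71.844, so FeO mass = 18.679 g.
18.679/148.891 × 100 = 12.55 wt%.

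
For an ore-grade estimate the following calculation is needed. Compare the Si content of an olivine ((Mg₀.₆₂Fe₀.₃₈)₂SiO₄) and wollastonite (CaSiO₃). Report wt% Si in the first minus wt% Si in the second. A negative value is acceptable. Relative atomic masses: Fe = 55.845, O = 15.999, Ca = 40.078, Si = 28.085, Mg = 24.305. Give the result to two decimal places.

-7.12 percentage points

Si in (Mg₀.₆₂Fe₀.₃₈)₂SiO₄: molar mass 164.661 g/mol; 1×28.085 = 28.085 g → 17.06 wt%.
Si in CaSiO₃: molar mass 116.160 g/mol; 1×28.085 = 28.085 g → 24.18 wt%.
Difference = 17.06 − 24.18 = -7.12 percentage points.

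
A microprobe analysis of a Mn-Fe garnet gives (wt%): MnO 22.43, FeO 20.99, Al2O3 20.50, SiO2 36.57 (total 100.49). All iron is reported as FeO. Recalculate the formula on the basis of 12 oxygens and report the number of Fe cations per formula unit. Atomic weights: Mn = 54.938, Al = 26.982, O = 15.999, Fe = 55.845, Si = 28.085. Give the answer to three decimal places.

MnO (M=70.937): mol = 0.31620; Mn = 0.31620, O = 0.31620.
FeO (M=71.844): mol = 0.29216; Fe = 0.29216, O = 0.29216.
Al2O3 (M=101.961): mol = 0.20106; Al = 0.40212, O = 0.60318.
SiO2 (M=60.083): mol = 0.60866; Si = 0.60866, O = 1.21732.
ΣO = 2.42886; factor = 12/ΣO = 4.94059.
Fe apfu = 0.29216 × 4.94059 = 1.443.

1.443 Fe apfu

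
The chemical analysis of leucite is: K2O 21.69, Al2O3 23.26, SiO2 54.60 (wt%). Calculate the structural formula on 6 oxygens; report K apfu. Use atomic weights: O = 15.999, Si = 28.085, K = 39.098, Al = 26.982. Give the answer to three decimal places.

K2O: 21.69/94.195 = 0.23027 mol → 0.46054 mol K, 0.23027 mol O.
Al2O3: 23.26/101.961 = 0.22813 mol → 0.45626 mol Al, 0.68439 mol O.
SiO2: 54.60/60.083 = 0.90874 mol → 0.90874 mol Si, 1.81748 mol O.
Total oxygen = 2.73214 mol. Normalization factor = 6/2.73214 = 2.19608.
K per 6 O = 0.46054 × 2.19608 = 1.011.

1.011 K apfu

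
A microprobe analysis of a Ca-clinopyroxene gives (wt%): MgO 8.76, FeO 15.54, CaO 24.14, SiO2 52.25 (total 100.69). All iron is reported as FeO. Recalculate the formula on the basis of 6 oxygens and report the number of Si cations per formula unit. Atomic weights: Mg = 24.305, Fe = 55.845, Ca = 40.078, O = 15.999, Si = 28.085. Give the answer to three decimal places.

2.004 Si apfu

8.76 wt% MgO ÷ 40.304 g/mol = 0.21735 mol, giving 0.21735 Mg and 0.21735 O.
15.54 wt% FeO ÷ 71.844 g/mol = 0.21630 mol, giving 0.21630 Fe and 0.21630 O.
24.14 wt% CaO ÷ 56.077 g/mol = 0.43048 mol, giving 0.43048 Ca and 0.43048 O.
52.25 wt% SiO2 ÷ 60.083 g/mol = 0.86963 mol, giving 0.86963 Si and 1.73926 O.
Oxygen sums to 2.60339; scaling by 6/2.60339 = 2.30469 puts the formula on 6 O.
Si: 0.86963 × 2.30469 = 2.004 atoms per formula unit.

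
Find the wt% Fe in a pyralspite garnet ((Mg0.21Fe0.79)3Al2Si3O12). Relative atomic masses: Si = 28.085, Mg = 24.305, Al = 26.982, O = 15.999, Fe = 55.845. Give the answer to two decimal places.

27.70 wt%

Molar mass of (Mg0.21Fe0.79)3Al2Si3O12: 0.63*24.305 + 2.37*55.845 + 2*26.982 + 3*28.085 + 12*15.999 = 477.872 g/mol.
Mass of Fe per formula unit: 2.37 × 55.845 = 132.353 g.
Weight fraction Fe = 132.353 / 477.872 = 0.2770.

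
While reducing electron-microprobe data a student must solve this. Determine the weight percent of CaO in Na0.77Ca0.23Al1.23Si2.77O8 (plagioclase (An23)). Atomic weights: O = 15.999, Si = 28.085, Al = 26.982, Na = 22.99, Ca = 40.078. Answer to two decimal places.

4.85 wt%

M(Na0.77Ca0.23Al1.23Si2.77O8) = 265.896 g/mol; M(CaO) = 56.077 g/mol.
Moles CaO per formula unit = 0.23 Ca ÷ 1 = 0.2300.
CaO fraction = (0.2300 × 56.077) / 265.896 = 12.898/265.896 = 0.0485.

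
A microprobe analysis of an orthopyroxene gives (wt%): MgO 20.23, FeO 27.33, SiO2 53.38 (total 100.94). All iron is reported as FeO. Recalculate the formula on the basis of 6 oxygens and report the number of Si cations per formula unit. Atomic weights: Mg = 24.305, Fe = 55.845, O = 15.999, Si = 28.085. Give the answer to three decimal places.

MgO: 20.23/40.304 = 0.50194 mol → 0.50194 mol Mg, 0.50194 mol O.
FeO: 27.33/71.844 = 0.38041 mol → 0.38041 mol Fe, 0.38041 mol O.
SiO2: 53.38/60.083 = 0.88844 mol → 0.88844 mol Si, 1.77688 mol O.
Total oxygen = 2.65923 mol. Normalization factor = 6/2.65923 = 2.25629.
Si per 6 O = 0.88844 × 2.25629 = 2.005.

2.005 Si apfu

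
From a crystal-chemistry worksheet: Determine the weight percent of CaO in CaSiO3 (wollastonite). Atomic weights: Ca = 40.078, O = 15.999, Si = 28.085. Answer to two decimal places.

48.28 wt%

M(CaSiO3) = 116.160 g/mol; M(CaO) = 56.077 g/mol.
Moles CaO per formula unit = 1 Ca ÷ 1 = 1.0000.
CaO fraction = (1.0000 × 56.077) / 116.160 = 56.077/116.160 = 0.4828.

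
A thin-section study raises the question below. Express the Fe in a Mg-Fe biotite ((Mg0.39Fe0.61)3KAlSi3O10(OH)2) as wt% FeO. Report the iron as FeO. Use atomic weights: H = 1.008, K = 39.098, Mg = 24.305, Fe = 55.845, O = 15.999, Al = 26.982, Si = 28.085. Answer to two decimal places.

M((Mg0.39Fe0.61)3KAlSi3O10(OH)2) = 474.972 g/mol; M(FeO) = 71.844 g/mol.
Moles FeO per formula unit = 1.83 Fe ÷ 1 = 1.8300.
FeO fraction = (1.8300 × 71.844) / 474.972 = 131.475/474.972 = 0.2768.

27.68 wt%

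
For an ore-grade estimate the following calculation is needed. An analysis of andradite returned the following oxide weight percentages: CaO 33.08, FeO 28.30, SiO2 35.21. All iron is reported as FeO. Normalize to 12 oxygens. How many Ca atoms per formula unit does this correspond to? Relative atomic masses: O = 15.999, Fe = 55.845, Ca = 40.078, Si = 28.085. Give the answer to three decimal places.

3.284 Ca apfu

33.08 wt% CaO ÷ 56.077 g/mol = 0.58990 mol, giving 0.58990 Ca and 0.58990 O.
28.30 wt% FeO ÷ 71.844 g/mol = 0.39391 mol, giving 0.39391 Fe and 0.39391 O.
35.21 wt% SiO2 ÷ 60.083 g/mol = 0.58602 mol, giving 0.58602 Si and 1.17204 O.
Oxygen sums to 2.15585; scaling by 12/2.15585 = 5.56625 puts the formula on 12 O.
Ca: 0.58990 × 5.56625 = 3.284 atoms per formula unit.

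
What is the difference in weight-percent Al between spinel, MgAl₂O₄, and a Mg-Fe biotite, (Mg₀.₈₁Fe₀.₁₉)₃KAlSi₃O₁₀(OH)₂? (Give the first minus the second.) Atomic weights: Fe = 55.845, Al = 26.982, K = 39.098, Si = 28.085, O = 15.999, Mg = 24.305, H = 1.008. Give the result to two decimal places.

First mineral: 53.964 g Al in 142.265 g formula = 37.93 wt% Al.
Second mineral: 26.982 g Al in 435.232 g formula = 6.20 wt% Al.
37.93% − 6.20% gives a difference of 31.73 percentage points.

31.73 percentage points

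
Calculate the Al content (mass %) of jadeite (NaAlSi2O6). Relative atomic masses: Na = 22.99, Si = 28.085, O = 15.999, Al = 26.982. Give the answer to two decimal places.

Formula mass = 1*22.99 + 1*26.982 + 2*28.085 + 6*15.999 = 202.136 g/mol, of which 26.982 g is Al.
So Al makes up 26.982/202.136 = 0.1335 of the mass, i.e. 13.35%.

13.35 mass %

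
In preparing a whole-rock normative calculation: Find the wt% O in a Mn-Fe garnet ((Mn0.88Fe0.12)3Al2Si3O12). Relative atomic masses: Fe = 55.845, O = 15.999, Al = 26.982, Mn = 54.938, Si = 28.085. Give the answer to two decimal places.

38.76 mass %

M((Mn0.88Fe0.12)3Al2Si3O12) = 495.348 g/mol.
O contributes 12 × 15.999 = 191.988 g per mole.
191.988/495.348 = 0.3876 → 38.76%.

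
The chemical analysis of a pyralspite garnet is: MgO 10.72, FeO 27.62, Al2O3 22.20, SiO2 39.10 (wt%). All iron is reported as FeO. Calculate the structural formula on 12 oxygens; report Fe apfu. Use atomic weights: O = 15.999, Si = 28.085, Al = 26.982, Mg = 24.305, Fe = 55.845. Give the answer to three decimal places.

1.771 Fe apfu

MgO (M=40.304): mol = 0.26598; Mg = 0.26598, O = 0.26598.
FeO (M=71.844): mol = 0.38444; Fe = 0.38444, O = 0.38444.
Al2O3 (M=101.961): mol = 0.21773; Al = 0.43546, O = 0.65319.
SiO2 (M=60.083): mol = 0.65077; Si = 0.65077, O = 1.30154.
ΣO = 2.60515; factor = 12/ΣO = 4.60626.
Fe apfu = 0.38444 × 4.60626 = 1.771.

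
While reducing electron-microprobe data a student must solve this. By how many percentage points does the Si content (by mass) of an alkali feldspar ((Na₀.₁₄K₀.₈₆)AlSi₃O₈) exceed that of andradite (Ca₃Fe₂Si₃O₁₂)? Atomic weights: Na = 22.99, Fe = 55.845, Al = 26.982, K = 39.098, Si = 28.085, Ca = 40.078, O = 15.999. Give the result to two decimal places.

First mineral: 84.255 g Si in 276.072 g formula = 30.52 wt% Si.
Second mineral: 84.255 g Si in 508.167 g formula = 16.58 wt% Si.
30.52% − 16.58% gives a difference of 13.94 percentage points.

13.94 percentage points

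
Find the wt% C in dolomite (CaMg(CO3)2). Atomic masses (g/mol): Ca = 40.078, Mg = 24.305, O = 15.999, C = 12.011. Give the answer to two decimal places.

13.03 weight percent

M(CaMg(CO3)2) = 184.399 g/mol.
C contributes 2 × 12.011 = 24.022 g per mole.
24.022/184.399 = 0.1303 → 13.03%.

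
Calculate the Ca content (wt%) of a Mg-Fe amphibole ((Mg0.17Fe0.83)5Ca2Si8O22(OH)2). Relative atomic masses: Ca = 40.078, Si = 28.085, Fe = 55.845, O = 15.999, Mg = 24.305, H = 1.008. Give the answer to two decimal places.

8.50 wt%

M((Mg0.17Fe0.83)5Ca2Si8O22(OH)2) = 943.244 g/mol.
Ca contributes 2 × 40.078 = 80.156 g per mole.
80.156/943.244 = 0.0850 → 8.50%.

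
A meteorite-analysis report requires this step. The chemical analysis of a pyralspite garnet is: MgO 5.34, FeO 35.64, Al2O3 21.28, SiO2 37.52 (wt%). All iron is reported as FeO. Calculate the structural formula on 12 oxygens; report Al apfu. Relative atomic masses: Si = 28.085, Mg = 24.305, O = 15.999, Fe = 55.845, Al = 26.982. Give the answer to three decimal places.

2.001 Al apfu

5.34 wt% MgO ÷ 40.304 g/mol = 0.13249 mol, giving 0.13249 Mg and 0.13249 O.
35.64 wt% FeO ÷ 71.844 g/mol = 0.49607 mol, giving 0.49607 Fe and 0.49607 O.
21.28 wt% Al2O3 ÷ 101.961 g/mol = 0.20871 mol, giving 0.41742 Al and 0.62613 O.
37.52 wt% SiO2 ÷ 60.083 g/mol = 0.62447 mol, giving 0.62447 Si and 1.24894 O.
Oxygen sums to 2.50363; scaling by 12/2.50363 = 4.79304 puts the formula on 12 O.
Al: 0.41742 × 4.79304 = 2.001 atoms per formula unit.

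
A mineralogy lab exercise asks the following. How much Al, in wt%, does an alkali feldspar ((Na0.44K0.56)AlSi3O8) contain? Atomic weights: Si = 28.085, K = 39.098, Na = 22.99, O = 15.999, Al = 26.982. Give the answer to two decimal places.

Molar mass of (Na0.44K0.56)AlSi3O8: 0.44×22.99 + 0.56×39.098 + 1×26.982 + 3×28.085 + 8×15.999 = 271.239 g/mol.
Mass of Al per formula unit: 1 × 26.982 = 26.982 g.
Weight fraction Al = 26.982 / 271.239 = 0.0995.

9.95 wt%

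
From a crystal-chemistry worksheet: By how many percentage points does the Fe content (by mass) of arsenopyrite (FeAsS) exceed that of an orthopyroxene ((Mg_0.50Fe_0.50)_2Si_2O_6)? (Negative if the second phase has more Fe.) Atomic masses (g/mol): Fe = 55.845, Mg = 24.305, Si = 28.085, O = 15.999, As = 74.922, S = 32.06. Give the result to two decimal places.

Fe in FeAsS: molar mass 162.827 g/mol; 1×55.845 = 55.845 g → 34.30 wt%.
Fe in (Mg_0.50Fe_0.50)_2Si_2O_6: molar mass 232.314 g/mol; 1×55.845 = 55.845 g → 24.04 wt%.
Difference = 34.30 − 24.04 = 10.26 percentage points.

10.26 percentage points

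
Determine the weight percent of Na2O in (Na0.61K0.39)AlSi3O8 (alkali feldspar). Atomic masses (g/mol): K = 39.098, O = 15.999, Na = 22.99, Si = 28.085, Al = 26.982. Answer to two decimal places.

7.04 wt%

M((Na0.61K0.39)AlSi3O8) = 268.501 g/mol; M(Na2O) = 61.979 g/mol.
Moles Na2O per formula unit = 0.61 Na ÷ 2 = 0.3050.
Na2O fraction = (0.3050 × 61.979) / 268.501 = 18.904/268.501 = 0.0704.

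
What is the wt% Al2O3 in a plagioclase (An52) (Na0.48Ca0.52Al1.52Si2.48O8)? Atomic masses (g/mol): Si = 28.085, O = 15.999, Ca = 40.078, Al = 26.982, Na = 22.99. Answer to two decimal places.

28.64 wt%

Molar mass of Na0.48Ca0.52Al1.52Si2.48O8 = 0.48·22.99 + 0.52·40.078 + 1.52·26.982 + 2.48·28.085 + 8·15.999 = 270.531 g/mol.
Each formula unit contains 1.52 Al, equivalent to 1.52/2 = 0.7600 mol Al2O3.
M(Al2O3) = 2×26.982 + 3×15.999 = 101.961 g/mol.
Mass of Al2O3 per formula unit = 0.7600 × 101.961 = 77.490 g.
Al2O3 wt% = 77.490 / 270.531 × 100 = 28.64%.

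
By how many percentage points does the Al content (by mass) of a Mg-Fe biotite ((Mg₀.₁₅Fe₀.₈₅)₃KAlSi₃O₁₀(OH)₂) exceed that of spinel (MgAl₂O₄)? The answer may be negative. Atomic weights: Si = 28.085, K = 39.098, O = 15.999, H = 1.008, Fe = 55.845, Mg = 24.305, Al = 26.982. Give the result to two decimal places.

Al in (Mg₀.₁₅Fe₀.₈₅)₃KAlSi₃O₁₀(OH)₂: molar mass 497.681 g/mol; 1×26.982 = 26.982 g → 5.42 wt%.
Al in MgAl₂O₄: molar mass 142.265 g/mol; 2×26.982 = 53.964 g → 37.93 wt%.
Difference = 5.42 − 37.93 = -32.51 percentage points.

-32.51 percentage points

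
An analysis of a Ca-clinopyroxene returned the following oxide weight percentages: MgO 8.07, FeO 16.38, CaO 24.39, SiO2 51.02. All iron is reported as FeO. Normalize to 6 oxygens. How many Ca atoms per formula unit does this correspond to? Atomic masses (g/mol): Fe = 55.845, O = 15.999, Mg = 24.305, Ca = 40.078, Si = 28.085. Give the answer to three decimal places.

MgO (M=40.304): mol = 0.20023; Mg = 0.20023, O = 0.20023.
FeO (M=71.844): mol = 0.22799; Fe = 0.22799, O = 0.22799.
CaO (M=56.077): mol = 0.43494; Ca = 0.43494, O = 0.43494.
SiO2 (M=60.083): mol = 0.84916; Si = 0.84916, O = 1.69832.
ΣO = 2.56148; factor = 6/ΣO = 2.34240.
Ca apfu = 0.43494 × 2.34240 = 1.019.

1.019 Ca apfu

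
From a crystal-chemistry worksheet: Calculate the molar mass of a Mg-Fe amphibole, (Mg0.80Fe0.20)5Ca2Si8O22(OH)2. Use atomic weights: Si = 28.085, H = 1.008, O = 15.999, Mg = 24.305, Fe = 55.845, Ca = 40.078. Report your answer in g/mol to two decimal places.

M = 4·24.305 + 1·55.845 + 2·40.078 + 8·28.085 + 24·15.999 + 2·1.008

843.89 g/mol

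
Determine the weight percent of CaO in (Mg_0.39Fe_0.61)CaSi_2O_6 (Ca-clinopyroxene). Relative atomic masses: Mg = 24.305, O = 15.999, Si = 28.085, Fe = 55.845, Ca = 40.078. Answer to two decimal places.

Formula mass = 235.786 g/mol.
1 Ca → 1.0000 mol CaO per formula unit; M(CaO) = 56.077, so CaO mass = 56.077 g.
56.077/235.786 × 100 = 23.78 wt%.

23.78 wt%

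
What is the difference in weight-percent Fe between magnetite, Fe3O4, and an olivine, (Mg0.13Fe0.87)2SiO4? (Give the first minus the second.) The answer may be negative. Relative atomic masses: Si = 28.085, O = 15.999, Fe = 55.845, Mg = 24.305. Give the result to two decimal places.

Fe in Fe3O4: molar mass 231.531 g/mol; 3×55.845 = 167.535 g → 72.36 wt%.
Fe in (Mg0.13Fe0.87)2SiO4: molar mass 195.571 g/mol; 1.74×55.845 = 97.170 g → 49.69 wt%.
Difference = 72.36 − 49.69 = 22.67 percentage points.

22.67 percentage points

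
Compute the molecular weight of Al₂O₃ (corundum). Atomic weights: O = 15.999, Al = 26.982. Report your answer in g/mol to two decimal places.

Al: 2 × 26.982 = 53.9640
O: 3 × 15.999 = 47.9970
Summing the contributions gives the formula mass.

101.96 g/mol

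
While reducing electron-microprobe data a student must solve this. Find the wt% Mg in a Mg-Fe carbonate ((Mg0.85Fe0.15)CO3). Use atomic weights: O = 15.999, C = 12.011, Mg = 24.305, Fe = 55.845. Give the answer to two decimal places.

23.20 wt%

Molar mass of (Mg0.85Fe0.15)CO3: 0.85*24.305 + 0.15*55.845 + 1*12.011 + 3*15.999 = 89.044 g/mol.
Mass of Mg per formula unit: 0.85 × 24.305 = 20.659 g.
Weight fraction Mg = 20.659 / 89.044 = 0.2320.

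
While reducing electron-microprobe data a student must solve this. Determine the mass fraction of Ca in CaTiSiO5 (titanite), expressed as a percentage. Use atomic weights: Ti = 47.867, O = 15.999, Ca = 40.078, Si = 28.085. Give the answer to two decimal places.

M(CaTiSiO5) = 196.025 g/mol.
Ca contributes 1 × 40.078 = 40.078 g per mole.
40.078/196.025 = 0.2045 → 20.45%.

20.45 wt%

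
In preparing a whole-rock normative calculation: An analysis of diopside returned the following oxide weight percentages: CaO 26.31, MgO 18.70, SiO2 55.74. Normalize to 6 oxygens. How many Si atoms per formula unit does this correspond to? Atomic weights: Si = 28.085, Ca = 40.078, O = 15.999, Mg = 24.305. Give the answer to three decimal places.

1.996 Si apfu

CaO: 26.31/56.077 = 0.46918 mol → 0.46918 mol Ca, 0.46918 mol O.
MgO: 18.70/40.304 = 0.46397 mol → 0.46397 mol Mg, 0.46397 mol O.
SiO2: 55.74/60.083 = 0.92772 mol → 0.92772 mol Si, 1.85544 mol O.
Total oxygen = 2.78859 mol. Normalization factor = 6/2.78859 = 2.15163.
Si per 6 O = 0.92772 × 2.15163 = 1.996.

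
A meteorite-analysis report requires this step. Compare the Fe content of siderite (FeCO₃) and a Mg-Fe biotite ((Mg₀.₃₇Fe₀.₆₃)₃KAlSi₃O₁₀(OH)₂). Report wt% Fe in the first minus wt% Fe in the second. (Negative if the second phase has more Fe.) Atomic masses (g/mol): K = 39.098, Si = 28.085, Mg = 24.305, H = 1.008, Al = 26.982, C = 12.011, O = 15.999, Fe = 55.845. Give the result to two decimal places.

Fe in FeCO₃: molar mass 115.853 g/mol; 1×55.845 = 55.845 g → 48.20 wt%.
Fe in (Mg₀.₃₇Fe₀.₆₃)₃KAlSi₃O₁₀(OH)₂: molar mass 476.865 g/mol; 1.89×55.845 = 105.547 g → 22.13 wt%.
Difference = 48.20 − 22.13 = 26.07 percentage points.

26.07 percentage points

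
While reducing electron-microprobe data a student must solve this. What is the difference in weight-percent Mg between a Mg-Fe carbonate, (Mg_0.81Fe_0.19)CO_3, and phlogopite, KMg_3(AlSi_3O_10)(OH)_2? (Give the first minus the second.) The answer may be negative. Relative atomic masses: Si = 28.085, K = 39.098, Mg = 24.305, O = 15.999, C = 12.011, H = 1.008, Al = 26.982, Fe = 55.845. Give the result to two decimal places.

First mineral: 19.687 g Mg in 90.306 g formula = 21.80 wt% Mg.
Second mineral: 72.915 g Mg in 417.254 g formula = 17.47 wt% Mg.
21.80% − 17.47% gives a difference of 4.33 percentage points.

4.33 percentage points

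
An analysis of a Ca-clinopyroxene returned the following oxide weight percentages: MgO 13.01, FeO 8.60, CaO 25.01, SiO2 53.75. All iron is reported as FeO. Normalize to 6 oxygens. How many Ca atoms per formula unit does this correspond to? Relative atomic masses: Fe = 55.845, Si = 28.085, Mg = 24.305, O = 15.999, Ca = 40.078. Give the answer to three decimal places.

13.01 wt% MgO ÷ 40.304 g/mol = 0.32280 mol, giving 0.32280 Mg and 0.32280 O.
8.60 wt% FeO ÷ 71.844 g/mol = 0.11970 mol, giving 0.11970 Fe and 0.11970 O.
25.01 wt% CaO ÷ 56.077 g/mol = 0.44599 mol, giving 0.44599 Ca and 0.44599 O.
53.75 wt% SiO2 ÷ 60.083 g/mol = 0.89460 mol, giving 0.89460 Si and 1.78920 O.
Oxygen sums to 2.67769; scaling by 6/2.67769 = 2.24074 puts the formula on 6 O.
Ca: 0.44599 × 2.24074 = 0.999 atoms per formula unit.

0.999 Ca apfu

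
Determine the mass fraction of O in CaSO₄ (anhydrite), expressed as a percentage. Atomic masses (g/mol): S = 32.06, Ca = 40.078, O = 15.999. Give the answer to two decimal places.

47.01 weight percent

Formula mass = 1*40.078 + 1*32.06 + 4*15.999 = 136.134 g/mol, of which 63.996 g is O.
So O makes up 63.996/136.134 = 0.4701 of the mass, i.e. 47.01%.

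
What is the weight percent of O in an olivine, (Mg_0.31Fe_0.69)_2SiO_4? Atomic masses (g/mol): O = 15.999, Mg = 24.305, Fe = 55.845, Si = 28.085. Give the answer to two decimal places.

M((Mg_0.31Fe_0.69)_2SiO_4) = 184.216 g/mol.
O contributes 4 × 15.999 = 63.996 g per mole.
63.996/184.216 = 0.3474 → 34.74%.

34.74 weight percent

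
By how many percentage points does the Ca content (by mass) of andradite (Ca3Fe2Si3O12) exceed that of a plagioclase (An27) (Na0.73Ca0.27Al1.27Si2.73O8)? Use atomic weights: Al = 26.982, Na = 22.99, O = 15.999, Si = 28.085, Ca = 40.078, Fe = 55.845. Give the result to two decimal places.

M(Ca3Fe2Si3O12) = 508.167 g/mol, so wt% Ca = 120.234/508.167 × 100 = 23.66%.
M(Na0.73Ca0.27Al1.27Si2.73O8) = 266.535 g/mol, so wt% Ca = 10.821/266.535 × 100 = 4.06%.
23.66 − 4.06 = 19.60 pp.

19.60 percentage points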